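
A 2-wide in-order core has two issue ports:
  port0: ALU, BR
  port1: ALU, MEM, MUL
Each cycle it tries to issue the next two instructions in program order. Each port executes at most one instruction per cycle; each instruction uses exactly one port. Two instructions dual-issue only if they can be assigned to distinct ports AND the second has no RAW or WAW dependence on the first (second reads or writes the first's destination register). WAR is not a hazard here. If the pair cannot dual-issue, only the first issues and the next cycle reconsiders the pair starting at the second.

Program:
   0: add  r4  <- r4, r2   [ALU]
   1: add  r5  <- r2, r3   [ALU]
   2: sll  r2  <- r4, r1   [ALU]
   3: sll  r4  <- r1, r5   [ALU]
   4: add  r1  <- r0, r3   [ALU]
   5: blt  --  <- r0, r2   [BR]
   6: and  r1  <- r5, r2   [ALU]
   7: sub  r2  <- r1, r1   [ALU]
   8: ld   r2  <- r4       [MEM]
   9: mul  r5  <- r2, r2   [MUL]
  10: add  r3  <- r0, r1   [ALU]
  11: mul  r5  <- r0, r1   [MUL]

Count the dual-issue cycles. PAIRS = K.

  cy0 -> i0,i1 (add/add) 2-wide
  cy1 -> i2,i3 (sll/sll) 2-wide
  cy2 -> i4,i5 (add/blt) 2-wide
  cy3 -> i6 (and) RAW r1
  cy4 -> i7 (sub) WAW r2
  cy5 -> i8 (ld) no-port MEM/MUL
  cy6 -> i9,i10 (mul/add) 2-wide
  cy7 -> i11 (mul) tail

PAIRS = 4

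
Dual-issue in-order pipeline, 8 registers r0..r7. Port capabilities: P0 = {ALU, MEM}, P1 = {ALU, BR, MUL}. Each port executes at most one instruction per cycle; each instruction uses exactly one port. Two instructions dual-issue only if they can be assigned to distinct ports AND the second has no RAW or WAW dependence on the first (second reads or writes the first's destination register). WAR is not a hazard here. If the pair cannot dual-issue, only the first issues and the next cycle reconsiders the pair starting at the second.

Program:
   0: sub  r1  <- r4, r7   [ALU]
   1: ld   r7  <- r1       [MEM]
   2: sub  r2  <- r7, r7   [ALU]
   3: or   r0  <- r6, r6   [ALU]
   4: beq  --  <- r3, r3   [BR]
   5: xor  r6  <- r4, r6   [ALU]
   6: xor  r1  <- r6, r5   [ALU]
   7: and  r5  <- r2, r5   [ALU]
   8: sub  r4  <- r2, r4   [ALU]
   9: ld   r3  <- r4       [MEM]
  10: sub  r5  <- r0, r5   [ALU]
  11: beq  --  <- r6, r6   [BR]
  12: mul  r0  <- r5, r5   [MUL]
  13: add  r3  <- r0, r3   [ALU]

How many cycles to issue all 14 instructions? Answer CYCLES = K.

CYCLES = 10

  cy0 -> i0 (sub.ALU) RAW r1
  cy1 -> i1 (ld.MEM) RAW r7
  cy2 -> i2+i3 (sub.ALU/or.ALU) 2-wide
  cy3 -> i4+i5 (beq.BR/xor.ALU) 2-wide
  cy4 -> i6+i7 (xor.ALU/and.ALU) 2-wide
  cy5 -> i8 (sub.ALU) RAW r4
  cy6 -> i9+i10 (ld.MEM/sub.ALU) 2-wide
  cy7 -> i11 (beq.BR) no-port BR/MUL
  cy8 -> i12 (mul.MUL) RAW r0
  cy9 -> i13 (add.ALU) tail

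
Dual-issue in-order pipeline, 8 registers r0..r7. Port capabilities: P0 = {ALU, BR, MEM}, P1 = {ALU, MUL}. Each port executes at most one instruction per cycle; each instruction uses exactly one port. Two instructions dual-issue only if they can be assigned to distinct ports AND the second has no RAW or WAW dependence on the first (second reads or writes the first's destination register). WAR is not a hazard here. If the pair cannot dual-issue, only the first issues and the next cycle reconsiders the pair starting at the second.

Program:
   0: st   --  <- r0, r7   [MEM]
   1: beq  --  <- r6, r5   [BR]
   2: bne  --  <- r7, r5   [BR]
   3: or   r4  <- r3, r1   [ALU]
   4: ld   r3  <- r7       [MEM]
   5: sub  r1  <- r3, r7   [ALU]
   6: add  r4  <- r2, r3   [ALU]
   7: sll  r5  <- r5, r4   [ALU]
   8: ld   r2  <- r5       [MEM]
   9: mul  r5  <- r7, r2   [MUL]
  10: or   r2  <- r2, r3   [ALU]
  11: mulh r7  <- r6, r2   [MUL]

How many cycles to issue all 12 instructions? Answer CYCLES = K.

#0 head=0: st.MEM i0 no-port MEM/BR
#1 head=1: beq.BR i1 no-port BR/BR
#2 head=2: bne.BR or.ALU i2+i3 dual
#3 head=4: ld.MEM i4 RAW r3
#4 head=5: sub.ALU add.ALU i5+i6 dual
#5 head=7: sll.ALU i7 RAW r5
#6 head=8: ld.MEM i8 RAW r2
#7 head=9: mul.MUL or.ALU i9+i10 dual
#8 head=11: mulh.MUL i11 tail

CYCLES = 9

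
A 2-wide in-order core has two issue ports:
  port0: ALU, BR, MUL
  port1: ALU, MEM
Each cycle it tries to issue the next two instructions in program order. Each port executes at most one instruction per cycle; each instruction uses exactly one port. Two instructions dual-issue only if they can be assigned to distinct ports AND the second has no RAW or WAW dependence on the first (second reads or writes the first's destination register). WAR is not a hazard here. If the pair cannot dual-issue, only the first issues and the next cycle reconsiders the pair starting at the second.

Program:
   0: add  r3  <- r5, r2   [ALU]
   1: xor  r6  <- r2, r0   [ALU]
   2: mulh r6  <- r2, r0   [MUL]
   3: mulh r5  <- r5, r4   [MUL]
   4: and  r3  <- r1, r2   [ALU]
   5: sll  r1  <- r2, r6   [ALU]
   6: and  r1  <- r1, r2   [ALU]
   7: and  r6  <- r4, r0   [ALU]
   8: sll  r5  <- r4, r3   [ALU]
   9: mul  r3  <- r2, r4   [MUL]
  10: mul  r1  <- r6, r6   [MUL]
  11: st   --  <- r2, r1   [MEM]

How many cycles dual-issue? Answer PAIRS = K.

  cy0 -> i0,i1 (add xor) pair
  cy1 -> i2 (mulh) no-port MUL/MUL
  cy2 -> i3,i4 (mulh and) pair
  cy3 -> i5 (sll) RAW+WAW r1
  cy4 -> i6,i7 (and and) pair
  cy5 -> i8,i9 (sll mul) pair
  cy6 -> i10 (mul) RAW r1
  cy7 -> i11 (st) tail

PAIRS = 4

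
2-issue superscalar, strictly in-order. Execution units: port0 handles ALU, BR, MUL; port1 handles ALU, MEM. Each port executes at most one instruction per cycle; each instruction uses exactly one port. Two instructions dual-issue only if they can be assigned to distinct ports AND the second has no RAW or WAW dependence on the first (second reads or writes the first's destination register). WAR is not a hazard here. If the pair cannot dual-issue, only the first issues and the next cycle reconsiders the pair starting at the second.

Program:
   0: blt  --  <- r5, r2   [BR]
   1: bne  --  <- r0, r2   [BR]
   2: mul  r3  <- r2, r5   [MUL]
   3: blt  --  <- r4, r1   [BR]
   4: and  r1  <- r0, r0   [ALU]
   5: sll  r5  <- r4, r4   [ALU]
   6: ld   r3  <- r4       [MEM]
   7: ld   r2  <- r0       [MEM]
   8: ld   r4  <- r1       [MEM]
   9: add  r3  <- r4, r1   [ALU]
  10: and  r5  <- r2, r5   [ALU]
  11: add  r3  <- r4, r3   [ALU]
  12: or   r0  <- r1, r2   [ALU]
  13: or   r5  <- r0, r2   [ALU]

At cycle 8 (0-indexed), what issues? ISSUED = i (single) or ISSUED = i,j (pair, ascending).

ISSUED = 11,12

#0 head=0: blt i0 no-port BR/BR
#1 head=1: bne i1 no-port BR/MUL
#2 head=2: mul i2 no-port MUL/BR
#3 head=3: blt;and i3,i4 pair
#4 head=5: sll;ld i5,i6 pair
#5 head=7: ld i7 no-port MEM/MEM
#6 head=8: ld i8 RAW r4
#7 head=9: add;and i9,i10 pair
#8 head=11: add;or i11,i12 pair
#9 head=13: or i13 tail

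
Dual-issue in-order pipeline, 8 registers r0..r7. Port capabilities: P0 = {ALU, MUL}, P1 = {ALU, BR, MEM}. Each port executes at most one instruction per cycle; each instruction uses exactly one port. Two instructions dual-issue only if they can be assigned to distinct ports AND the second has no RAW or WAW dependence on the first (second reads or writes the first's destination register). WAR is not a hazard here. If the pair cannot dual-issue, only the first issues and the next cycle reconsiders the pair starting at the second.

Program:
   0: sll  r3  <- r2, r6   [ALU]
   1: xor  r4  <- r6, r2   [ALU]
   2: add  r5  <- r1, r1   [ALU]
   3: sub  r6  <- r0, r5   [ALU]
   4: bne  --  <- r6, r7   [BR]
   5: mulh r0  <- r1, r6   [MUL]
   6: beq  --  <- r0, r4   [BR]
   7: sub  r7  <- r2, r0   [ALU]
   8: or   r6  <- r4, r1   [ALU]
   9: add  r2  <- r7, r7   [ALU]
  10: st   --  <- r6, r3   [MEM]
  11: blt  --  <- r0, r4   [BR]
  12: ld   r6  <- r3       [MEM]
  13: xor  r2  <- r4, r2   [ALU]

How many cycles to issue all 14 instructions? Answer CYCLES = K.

  cy0 -> i0,i1 (sll;xor) pair
  cy1 -> i2 (add) RAW r5
  cy2 -> i3 (sub) RAW r6
  cy3 -> i4,i5 (bne;mulh) pair
  cy4 -> i6,i7 (beq;sub) pair
  cy5 -> i8,i9 (or;add) pair
  cy6 -> i10 (st) no-port MEM/BR
  cy7 -> i11 (blt) no-port BR/MEM
  cy8 -> i12,i13 (ld;xor) pair

CYCLES = 9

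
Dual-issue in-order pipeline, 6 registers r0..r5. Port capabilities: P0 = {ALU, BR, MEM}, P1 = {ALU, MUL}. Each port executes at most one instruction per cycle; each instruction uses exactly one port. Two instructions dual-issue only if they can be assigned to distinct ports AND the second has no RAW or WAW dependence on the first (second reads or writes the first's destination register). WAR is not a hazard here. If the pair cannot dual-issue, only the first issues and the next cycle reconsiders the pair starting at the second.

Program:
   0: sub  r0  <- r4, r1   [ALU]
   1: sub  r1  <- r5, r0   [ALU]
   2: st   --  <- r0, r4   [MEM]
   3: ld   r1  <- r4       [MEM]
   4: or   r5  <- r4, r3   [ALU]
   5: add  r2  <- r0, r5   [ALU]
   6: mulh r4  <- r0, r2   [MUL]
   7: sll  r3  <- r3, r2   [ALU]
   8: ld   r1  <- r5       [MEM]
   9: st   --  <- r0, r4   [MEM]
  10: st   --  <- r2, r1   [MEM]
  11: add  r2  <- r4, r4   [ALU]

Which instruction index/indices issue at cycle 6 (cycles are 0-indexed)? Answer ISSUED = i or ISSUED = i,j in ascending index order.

0. sub.ALU @i0  | RAW r0
1. sub.ALU/st.MEM @i1+i2  | pair
2. ld.MEM/or.ALU @i3+i4  | pair
3. add.ALU @i5  | RAW r2
4. mulh.MUL/sll.ALU @i6+i7  | pair
5. ld.MEM @i8  | no-port MEM/MEM
6. st.MEM @i9  | no-port MEM/MEM
7. st.MEM/add.ALU @i10+i11  | pair

ISSUED = 9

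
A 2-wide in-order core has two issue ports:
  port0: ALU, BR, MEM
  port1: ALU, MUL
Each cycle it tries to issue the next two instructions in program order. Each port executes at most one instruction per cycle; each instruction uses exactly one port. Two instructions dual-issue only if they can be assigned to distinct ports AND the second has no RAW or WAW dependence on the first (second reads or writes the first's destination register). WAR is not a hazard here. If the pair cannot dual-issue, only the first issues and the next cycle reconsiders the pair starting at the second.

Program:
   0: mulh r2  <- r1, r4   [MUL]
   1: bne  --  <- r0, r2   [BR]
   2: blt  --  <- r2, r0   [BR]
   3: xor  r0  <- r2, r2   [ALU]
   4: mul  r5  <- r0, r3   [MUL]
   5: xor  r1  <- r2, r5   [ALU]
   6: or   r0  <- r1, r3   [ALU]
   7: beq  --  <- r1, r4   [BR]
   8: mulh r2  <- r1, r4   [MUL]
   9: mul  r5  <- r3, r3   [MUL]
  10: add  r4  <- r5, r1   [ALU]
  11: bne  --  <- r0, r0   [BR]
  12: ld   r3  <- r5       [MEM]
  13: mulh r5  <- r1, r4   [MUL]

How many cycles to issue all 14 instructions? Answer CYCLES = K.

#0 head=0: mulh i0 RAW r2
#1 head=1: bne i1 no-port BR/BR
#2 head=2: blt xor i2&i3 2-wide
#3 head=4: mul i4 RAW r5
#4 head=5: xor i5 RAW r1
#5 head=6: or beq i6&i7 2-wide
#6 head=8: mulh i8 no-port MUL/MUL
#7 head=9: mul i9 RAW r5
#8 head=10: add bne i10&i11 2-wide
#9 head=12: ld mulh i12&i13 2-wide

CYCLES = 10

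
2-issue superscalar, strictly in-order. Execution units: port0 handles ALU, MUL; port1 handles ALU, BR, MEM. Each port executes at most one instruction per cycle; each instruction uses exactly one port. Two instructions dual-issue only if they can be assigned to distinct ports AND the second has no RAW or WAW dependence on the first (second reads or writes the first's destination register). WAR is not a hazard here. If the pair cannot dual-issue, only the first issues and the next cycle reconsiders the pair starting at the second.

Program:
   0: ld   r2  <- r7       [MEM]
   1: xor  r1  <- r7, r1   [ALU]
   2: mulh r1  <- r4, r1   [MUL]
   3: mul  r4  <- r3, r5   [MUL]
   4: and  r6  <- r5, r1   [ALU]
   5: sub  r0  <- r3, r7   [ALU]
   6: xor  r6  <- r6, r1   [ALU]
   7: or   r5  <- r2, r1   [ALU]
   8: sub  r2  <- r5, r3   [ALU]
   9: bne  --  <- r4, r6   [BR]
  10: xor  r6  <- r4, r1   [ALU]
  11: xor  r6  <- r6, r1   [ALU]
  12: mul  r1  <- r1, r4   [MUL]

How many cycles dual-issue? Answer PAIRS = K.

PAIRS = 5

  cy0 -> i0/i1 (ld+xor) pair
  cy1 -> i2 (mulh) no-port MUL/MUL
  cy2 -> i3/i4 (mul+and) pair
  cy3 -> i5/i6 (sub+xor) pair
  cy4 -> i7 (or) RAW r5
  cy5 -> i8/i9 (sub+bne) pair
  cy6 -> i10 (xor) RAW+WAW r6
  cy7 -> i11/i12 (xor+mul) pair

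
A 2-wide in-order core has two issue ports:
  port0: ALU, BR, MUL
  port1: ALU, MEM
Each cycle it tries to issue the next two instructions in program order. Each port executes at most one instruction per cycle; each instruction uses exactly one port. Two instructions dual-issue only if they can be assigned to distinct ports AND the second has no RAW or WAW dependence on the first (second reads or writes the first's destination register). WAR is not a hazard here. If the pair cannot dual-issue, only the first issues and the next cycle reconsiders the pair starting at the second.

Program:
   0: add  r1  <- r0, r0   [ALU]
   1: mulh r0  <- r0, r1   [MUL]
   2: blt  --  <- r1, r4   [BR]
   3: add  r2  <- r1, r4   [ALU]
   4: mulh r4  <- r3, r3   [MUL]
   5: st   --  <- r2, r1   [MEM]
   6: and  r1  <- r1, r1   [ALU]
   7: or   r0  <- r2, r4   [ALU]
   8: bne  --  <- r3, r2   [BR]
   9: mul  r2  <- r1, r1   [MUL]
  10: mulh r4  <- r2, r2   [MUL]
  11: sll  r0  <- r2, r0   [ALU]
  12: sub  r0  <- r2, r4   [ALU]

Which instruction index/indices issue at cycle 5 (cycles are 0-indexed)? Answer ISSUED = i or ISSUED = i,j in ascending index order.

#0 head=0: add i0 RAW r1
#1 head=1: mulh i1 no-port MUL/BR
#2 head=2: blt add i2,i3 dual
#3 head=4: mulh st i4,i5 dual
#4 head=6: and or i6,i7 dual
#5 head=8: bne i8 no-port BR/MUL
#6 head=9: mul i9 no-port MUL/MUL
#7 head=10: mulh sll i10,i11 dual
#8 head=12: sub i12 tail

ISSUED = 8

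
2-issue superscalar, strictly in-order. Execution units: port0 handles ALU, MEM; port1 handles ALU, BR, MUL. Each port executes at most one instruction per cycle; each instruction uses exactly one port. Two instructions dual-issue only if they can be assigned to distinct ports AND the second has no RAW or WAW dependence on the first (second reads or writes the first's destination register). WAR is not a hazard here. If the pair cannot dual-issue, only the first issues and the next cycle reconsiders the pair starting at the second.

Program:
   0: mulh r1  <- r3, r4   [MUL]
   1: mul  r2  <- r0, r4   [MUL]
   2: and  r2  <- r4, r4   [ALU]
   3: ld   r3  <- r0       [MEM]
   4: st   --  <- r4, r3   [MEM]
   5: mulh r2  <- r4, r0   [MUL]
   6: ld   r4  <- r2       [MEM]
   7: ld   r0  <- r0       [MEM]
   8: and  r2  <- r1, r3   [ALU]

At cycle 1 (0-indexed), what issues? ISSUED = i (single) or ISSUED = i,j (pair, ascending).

t=0 i0:mulh ; no-port MUL/MUL
t=1 i1:mul ; WAW r2
t=2 i2,i3:and;ld ; pair
t=3 i4,i5:st;mulh ; pair
t=4 i6:ld ; no-port MEM/MEM
t=5 i7,i8:ld;and ; pair

ISSUED = 1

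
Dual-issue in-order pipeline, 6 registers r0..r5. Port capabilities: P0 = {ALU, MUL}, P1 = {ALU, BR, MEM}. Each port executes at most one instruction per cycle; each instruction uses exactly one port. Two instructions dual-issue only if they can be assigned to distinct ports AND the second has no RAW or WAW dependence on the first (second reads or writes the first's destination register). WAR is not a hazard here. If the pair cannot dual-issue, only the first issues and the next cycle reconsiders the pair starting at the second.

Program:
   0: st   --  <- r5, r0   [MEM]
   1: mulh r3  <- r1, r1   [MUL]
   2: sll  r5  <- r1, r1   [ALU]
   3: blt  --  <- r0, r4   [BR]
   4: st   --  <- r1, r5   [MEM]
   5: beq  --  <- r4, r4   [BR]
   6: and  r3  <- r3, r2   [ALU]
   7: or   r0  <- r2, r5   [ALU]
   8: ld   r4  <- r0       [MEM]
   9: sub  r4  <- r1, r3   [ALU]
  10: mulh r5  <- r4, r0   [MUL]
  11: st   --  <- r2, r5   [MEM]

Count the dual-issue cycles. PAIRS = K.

[0] i0+i1  st.MEM;mulh.MUL  -- pair
[1] i2+i3  sll.ALU;blt.BR  -- pair
[2] i4  st.MEM  -- no-port MEM/BR
[3] i5+i6  beq.BR;and.ALU  -- pair
[4] i7  or.ALU  -- RAW r0
[5] i8  ld.MEM  -- WAW r4
[6] i9  sub.ALU  -- RAW r4
[7] i10  mulh.MUL  -- RAW r5
[8] i11  st.MEM  -- tail

PAIRS = 3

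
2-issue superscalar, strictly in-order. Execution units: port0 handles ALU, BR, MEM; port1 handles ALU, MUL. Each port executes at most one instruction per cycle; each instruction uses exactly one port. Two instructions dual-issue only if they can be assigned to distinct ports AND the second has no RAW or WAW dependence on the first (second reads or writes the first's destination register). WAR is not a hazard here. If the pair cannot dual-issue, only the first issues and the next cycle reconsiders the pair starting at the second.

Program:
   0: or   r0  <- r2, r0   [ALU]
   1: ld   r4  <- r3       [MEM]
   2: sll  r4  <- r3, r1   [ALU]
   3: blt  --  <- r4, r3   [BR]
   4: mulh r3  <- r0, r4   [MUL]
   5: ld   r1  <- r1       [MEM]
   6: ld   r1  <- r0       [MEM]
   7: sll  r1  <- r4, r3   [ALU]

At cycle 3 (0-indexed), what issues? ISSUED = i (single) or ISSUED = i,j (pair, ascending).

[0] i0&i1  or;ld  -- dual
[1] i2  sll  -- RAW r4
[2] i3&i4  blt;mulh  -- dual
[3] i5  ld  -- no-port MEM/MEM
[4] i6  ld  -- WAW r1
[5] i7  sll  -- tail

ISSUED = 5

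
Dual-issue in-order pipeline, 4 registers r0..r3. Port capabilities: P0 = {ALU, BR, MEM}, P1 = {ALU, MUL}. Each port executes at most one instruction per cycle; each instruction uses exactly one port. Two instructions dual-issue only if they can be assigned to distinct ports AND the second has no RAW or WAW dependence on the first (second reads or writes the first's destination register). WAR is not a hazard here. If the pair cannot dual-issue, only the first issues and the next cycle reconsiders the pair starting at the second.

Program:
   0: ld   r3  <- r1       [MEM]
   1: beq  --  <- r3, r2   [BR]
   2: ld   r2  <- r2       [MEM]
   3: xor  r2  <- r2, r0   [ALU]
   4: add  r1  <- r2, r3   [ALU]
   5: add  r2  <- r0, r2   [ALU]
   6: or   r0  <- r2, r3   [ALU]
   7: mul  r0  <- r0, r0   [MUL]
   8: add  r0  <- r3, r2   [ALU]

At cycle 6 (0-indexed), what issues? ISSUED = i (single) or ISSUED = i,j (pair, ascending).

ISSUED = 7

0. ld @i0  | no-port MEM/BR
1. beq @i1  | no-port BR/MEM
2. ld @i2  | RAW+WAW r2
3. xor @i3  | RAW r2
4. add/add @i4&i5  | 2-wide
5. or @i6  | RAW+WAW r0
6. mul @i7  | WAW r0
7. add @i8  | tail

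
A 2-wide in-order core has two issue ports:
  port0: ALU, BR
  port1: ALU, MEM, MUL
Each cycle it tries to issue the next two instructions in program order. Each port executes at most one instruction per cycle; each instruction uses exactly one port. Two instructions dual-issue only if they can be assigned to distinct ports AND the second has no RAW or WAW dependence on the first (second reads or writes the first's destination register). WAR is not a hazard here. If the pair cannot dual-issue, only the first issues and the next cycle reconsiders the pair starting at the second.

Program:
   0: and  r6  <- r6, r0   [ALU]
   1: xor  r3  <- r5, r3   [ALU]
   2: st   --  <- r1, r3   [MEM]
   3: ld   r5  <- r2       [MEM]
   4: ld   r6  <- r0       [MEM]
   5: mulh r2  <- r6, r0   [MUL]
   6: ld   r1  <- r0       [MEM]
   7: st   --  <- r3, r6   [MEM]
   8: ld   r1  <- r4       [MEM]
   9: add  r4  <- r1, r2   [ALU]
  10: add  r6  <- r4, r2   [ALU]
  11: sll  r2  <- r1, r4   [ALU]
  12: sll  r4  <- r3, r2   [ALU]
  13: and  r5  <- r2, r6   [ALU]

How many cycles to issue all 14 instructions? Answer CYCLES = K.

CYCLES = 11

[0] i0+i1  and/xor  -- dual
[1] i2  st  -- no-port MEM/MEM
[2] i3  ld  -- no-port MEM/MEM
[3] i4  ld  -- no-port MEM/MUL
[4] i5  mulh  -- no-port MUL/MEM
[5] i6  ld  -- no-port MEM/MEM
[6] i7  st  -- no-port MEM/MEM
[7] i8  ld  -- RAW r1
[8] i9  add  -- RAW r4
[9] i10+i11  add/sll  -- dual
[10] i12+i13  sll/and  -- dual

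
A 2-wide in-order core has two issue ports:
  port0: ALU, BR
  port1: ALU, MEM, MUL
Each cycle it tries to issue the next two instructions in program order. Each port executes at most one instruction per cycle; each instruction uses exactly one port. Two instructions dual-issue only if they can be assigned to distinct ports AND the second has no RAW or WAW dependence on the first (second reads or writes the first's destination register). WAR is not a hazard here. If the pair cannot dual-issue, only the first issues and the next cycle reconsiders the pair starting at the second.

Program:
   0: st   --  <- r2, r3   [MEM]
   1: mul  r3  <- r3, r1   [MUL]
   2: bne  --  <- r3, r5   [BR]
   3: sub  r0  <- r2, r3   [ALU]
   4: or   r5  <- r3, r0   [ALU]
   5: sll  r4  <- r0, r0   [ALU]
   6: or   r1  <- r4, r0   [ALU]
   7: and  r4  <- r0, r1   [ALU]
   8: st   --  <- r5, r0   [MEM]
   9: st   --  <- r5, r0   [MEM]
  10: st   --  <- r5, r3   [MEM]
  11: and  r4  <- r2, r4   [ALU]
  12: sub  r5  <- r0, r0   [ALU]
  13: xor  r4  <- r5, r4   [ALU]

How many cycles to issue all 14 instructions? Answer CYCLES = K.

[0] i0  st  -- no-port MEM/MUL
[1] i1  mul  -- RAW r3
[2] i2,i3  bne+sub  -- pair
[3] i4,i5  or+sll  -- pair
[4] i6  or  -- RAW r1
[5] i7,i8  and+st  -- pair
[6] i9  st  -- no-port MEM/MEM
[7] i10,i11  st+and  -- pair
[8] i12  sub  -- RAW r5
[9] i13  xor  -- tail

CYCLES = 10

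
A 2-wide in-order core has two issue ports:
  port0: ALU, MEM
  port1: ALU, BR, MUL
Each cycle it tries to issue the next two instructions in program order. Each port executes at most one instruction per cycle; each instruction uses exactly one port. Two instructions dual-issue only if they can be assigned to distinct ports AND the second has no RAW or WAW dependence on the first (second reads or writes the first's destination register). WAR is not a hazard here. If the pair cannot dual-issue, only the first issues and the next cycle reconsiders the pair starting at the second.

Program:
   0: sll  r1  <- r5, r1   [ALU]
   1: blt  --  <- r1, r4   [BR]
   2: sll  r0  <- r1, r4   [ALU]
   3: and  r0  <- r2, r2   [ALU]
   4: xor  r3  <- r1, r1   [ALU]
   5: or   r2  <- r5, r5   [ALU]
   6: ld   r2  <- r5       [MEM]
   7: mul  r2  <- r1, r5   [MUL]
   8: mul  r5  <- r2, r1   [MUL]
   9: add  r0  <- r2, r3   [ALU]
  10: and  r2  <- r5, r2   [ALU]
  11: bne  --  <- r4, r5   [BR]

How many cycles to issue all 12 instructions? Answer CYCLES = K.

CYCLES = 8

#0 head=0: sll i0 RAW r1
#1 head=1: blt sll i1/i2 pair
#2 head=3: and xor i3/i4 pair
#3 head=5: or i5 WAW r2
#4 head=6: ld i6 WAW r2
#5 head=7: mul i7 no-port MUL/MUL
#6 head=8: mul add i8/i9 pair
#7 head=10: and bne i10/i11 pair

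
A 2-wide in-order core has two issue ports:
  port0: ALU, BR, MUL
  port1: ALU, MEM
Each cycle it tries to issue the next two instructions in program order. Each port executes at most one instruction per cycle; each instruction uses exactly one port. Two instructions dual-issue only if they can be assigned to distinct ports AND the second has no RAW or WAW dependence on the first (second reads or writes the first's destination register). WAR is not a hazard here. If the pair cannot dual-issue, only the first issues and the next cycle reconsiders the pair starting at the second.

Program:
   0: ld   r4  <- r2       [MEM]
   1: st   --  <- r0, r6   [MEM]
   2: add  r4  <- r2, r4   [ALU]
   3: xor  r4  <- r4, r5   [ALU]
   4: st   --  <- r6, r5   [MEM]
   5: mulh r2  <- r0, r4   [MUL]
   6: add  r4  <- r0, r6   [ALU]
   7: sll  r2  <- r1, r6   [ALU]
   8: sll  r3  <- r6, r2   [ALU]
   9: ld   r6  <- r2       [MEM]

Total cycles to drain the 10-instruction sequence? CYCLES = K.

t=0 i0:ld ; no-port MEM/MEM
t=1 i1+i2:st/add ; pair
t=2 i3+i4:xor/st ; pair
t=3 i5+i6:mulh/add ; pair
t=4 i7:sll ; RAW r2
t=5 i8+i9:sll/ld ; pair

CYCLES = 6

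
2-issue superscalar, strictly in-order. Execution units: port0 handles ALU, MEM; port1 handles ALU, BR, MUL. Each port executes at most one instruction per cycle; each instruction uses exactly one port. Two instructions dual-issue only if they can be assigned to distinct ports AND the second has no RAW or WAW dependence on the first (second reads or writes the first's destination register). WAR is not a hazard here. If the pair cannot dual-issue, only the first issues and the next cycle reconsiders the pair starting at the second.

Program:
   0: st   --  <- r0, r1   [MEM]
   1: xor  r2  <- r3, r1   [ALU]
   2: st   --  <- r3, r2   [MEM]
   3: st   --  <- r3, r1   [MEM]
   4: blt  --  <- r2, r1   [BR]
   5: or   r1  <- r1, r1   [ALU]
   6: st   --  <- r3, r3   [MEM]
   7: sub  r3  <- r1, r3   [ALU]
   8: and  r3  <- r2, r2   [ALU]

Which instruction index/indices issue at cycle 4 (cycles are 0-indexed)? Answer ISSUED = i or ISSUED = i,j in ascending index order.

ISSUED = 7

t=0 i0/i1:st.MEM;xor.ALU ; pair
t=1 i2:st.MEM ; no-port MEM/MEM
t=2 i3/i4:st.MEM;blt.BR ; pair
t=3 i5/i6:or.ALU;st.MEM ; pair
t=4 i7:sub.ALU ; WAW r3
t=5 i8:and.ALU ; tail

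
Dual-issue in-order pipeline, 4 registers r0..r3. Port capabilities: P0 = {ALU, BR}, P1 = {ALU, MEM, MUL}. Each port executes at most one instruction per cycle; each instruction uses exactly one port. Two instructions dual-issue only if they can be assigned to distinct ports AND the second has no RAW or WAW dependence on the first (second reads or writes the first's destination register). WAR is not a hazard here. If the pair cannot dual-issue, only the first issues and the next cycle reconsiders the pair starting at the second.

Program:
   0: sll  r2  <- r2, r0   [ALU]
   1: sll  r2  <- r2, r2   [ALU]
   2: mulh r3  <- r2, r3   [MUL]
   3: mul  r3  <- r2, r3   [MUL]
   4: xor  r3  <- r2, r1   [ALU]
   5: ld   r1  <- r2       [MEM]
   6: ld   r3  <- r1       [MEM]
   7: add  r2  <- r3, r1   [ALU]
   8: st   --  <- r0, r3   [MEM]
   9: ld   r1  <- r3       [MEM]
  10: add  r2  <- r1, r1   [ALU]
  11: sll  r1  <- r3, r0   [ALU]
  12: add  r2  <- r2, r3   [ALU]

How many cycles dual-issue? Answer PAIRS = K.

  cy0 -> i0 (sll) RAW+WAW r2
  cy1 -> i1 (sll) RAW r2
  cy2 -> i2 (mulh) no-port MUL/MUL
  cy3 -> i3 (mul) WAW r3
  cy4 -> i4&i5 (xor/ld) pair
  cy5 -> i6 (ld) RAW r3
  cy6 -> i7&i8 (add/st) pair
  cy7 -> i9 (ld) RAW r1
  cy8 -> i10&i11 (add/sll) pair
  cy9 -> i12 (add) tail

PAIRS = 3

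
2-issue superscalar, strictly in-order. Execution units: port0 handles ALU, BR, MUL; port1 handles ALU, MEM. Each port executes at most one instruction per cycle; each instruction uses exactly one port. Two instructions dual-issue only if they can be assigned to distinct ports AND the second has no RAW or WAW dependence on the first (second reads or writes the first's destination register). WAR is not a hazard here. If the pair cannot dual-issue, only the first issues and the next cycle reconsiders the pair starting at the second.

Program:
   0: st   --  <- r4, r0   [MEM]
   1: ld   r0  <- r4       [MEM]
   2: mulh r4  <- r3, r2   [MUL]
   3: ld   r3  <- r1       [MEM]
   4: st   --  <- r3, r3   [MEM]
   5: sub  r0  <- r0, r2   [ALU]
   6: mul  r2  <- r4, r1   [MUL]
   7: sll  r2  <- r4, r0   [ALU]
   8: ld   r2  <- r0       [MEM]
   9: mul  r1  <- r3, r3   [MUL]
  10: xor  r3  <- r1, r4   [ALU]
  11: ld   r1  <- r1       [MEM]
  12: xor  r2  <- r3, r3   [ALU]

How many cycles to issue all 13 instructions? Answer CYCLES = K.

CYCLES = 9

0. st @i0  | no-port MEM/MEM
1. ld/mulh @i1+i2  | dual
2. ld @i3  | no-port MEM/MEM
3. st/sub @i4+i5  | dual
4. mul @i6  | WAW r2
5. sll @i7  | WAW r2
6. ld/mul @i8+i9  | dual
7. xor/ld @i10+i11  | dual
8. xor @i12  | tail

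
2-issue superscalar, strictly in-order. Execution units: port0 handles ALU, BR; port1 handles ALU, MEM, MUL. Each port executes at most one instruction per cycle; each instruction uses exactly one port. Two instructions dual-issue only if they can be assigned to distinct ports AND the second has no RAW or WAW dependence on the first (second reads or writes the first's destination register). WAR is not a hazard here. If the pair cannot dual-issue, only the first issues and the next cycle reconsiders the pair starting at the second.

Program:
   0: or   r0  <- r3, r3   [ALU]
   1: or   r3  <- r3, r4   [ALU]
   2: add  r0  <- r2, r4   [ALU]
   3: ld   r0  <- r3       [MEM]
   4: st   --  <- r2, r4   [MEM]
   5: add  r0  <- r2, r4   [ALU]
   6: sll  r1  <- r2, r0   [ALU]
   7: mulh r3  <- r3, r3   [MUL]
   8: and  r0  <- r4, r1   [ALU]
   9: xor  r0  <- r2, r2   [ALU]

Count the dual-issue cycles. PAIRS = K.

PAIRS = 3

t=0 i0,i1:or.ALU;or.ALU ; pair
t=1 i2:add.ALU ; WAW r0
t=2 i3:ld.MEM ; no-port MEM/MEM
t=3 i4,i5:st.MEM;add.ALU ; pair
t=4 i6,i7:sll.ALU;mulh.MUL ; pair
t=5 i8:and.ALU ; WAW r0
t=6 i9:xor.ALU ; tail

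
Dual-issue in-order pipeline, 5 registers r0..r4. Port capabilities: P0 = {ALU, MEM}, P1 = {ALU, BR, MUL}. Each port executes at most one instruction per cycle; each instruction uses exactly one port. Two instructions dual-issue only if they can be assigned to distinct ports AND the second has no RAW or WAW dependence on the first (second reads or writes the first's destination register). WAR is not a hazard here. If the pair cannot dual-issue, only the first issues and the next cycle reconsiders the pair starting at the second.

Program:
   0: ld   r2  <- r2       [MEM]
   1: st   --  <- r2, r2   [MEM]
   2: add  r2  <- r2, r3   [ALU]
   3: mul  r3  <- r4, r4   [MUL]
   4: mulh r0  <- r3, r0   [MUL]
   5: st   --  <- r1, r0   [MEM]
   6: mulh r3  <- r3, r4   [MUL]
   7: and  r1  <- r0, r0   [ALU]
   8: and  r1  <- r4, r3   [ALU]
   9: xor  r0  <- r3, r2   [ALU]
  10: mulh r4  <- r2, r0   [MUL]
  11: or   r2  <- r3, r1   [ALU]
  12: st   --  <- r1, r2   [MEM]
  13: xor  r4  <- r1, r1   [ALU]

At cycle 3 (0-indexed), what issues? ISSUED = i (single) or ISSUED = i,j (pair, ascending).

ISSUED = 4

[0] i0  ld  -- no-port MEM/MEM
[1] i1,i2  st add  -- pair
[2] i3  mul  -- no-port MUL/MUL
[3] i4  mulh  -- RAW r0
[4] i5,i6  st mulh  -- pair
[5] i7  and  -- WAW r1
[6] i8,i9  and xor  -- pair
[7] i10,i11  mulh or  -- pair
[8] i12,i13  st xor  -- pair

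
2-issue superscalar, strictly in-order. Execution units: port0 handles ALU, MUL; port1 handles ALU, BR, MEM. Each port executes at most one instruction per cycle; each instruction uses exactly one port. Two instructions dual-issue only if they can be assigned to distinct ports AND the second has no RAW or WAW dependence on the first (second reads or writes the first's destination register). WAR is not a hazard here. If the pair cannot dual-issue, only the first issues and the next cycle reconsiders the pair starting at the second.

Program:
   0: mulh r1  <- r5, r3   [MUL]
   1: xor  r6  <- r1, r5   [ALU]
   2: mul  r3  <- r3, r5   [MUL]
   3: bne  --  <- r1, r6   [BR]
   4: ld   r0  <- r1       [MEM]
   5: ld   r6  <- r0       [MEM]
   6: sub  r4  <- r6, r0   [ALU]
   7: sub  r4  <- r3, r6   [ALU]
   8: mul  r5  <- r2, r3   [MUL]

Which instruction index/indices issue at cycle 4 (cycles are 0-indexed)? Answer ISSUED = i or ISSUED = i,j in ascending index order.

ISSUED = 5

t=0 i0:mulh.MUL ; RAW r1
t=1 i1+i2:xor.ALU+mul.MUL ; dual
t=2 i3:bne.BR ; no-port BR/MEM
t=3 i4:ld.MEM ; no-port MEM/MEM
t=4 i5:ld.MEM ; RAW r6
t=5 i6:sub.ALU ; WAW r4
t=6 i7+i8:sub.ALU+mul.MUL ; dual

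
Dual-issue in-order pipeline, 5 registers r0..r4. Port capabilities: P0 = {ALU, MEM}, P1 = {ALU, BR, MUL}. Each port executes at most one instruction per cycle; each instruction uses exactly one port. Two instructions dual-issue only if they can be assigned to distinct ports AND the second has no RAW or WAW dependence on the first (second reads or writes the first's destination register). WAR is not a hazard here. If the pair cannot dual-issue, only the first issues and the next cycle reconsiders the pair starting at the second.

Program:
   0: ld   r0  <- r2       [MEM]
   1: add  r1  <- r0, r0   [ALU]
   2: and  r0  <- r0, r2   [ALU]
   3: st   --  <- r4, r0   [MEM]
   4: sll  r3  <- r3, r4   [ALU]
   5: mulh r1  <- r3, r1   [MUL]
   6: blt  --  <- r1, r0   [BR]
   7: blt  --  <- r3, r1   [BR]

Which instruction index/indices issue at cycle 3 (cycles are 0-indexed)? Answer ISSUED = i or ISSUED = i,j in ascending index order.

ISSUED = 5

t=0 i0:ld.MEM ; RAW r0
t=1 i1&i2:add.ALU;and.ALU ; pair
t=2 i3&i4:st.MEM;sll.ALU ; pair
t=3 i5:mulh.MUL ; no-port MUL/BR
t=4 i6:blt.BR ; no-port BR/BR
t=5 i7:blt.BR ; tail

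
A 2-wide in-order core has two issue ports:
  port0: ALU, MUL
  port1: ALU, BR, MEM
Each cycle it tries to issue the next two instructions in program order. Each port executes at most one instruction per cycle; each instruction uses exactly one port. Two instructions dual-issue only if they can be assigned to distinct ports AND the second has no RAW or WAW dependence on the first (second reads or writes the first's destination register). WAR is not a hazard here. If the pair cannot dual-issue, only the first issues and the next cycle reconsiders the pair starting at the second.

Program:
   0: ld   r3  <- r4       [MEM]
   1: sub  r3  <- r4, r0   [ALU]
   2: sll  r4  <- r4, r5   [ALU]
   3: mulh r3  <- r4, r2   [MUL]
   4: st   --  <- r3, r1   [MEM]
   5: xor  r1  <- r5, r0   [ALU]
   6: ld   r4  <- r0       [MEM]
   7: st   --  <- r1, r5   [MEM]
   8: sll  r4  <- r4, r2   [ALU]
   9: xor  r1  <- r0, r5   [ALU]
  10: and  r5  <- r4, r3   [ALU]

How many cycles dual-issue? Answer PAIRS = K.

[0] i0  ld  -- WAW r3
[1] i1+i2  sub/sll  -- dual
[2] i3  mulh  -- RAW r3
[3] i4+i5  st/xor  -- dual
[4] i6  ld  -- no-port MEM/MEM
[5] i7+i8  st/sll  -- dual
[6] i9+i10  xor/and  -- dual

PAIRS = 4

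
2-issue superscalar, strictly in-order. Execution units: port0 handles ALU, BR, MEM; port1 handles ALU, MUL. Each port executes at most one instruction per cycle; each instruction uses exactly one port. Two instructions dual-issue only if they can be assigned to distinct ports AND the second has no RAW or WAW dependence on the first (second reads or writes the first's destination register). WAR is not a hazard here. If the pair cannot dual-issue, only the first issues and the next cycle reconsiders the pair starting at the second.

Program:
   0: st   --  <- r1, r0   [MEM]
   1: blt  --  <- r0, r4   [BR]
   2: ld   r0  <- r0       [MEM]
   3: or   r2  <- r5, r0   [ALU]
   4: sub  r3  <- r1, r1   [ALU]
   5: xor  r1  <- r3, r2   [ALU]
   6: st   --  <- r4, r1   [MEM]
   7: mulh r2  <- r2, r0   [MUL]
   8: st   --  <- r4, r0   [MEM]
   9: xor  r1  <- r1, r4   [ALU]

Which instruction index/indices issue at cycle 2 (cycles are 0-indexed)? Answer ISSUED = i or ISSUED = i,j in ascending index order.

ISSUED = 2

#0 head=0: st.MEM i0 no-port MEM/BR
#1 head=1: blt.BR i1 no-port BR/MEM
#2 head=2: ld.MEM i2 RAW r0
#3 head=3: or.ALU sub.ALU i3&i4 2-wide
#4 head=5: xor.ALU i5 RAW r1
#5 head=6: st.MEM mulh.MUL i6&i7 2-wide
#6 head=8: st.MEM xor.ALU i8&i9 2-wide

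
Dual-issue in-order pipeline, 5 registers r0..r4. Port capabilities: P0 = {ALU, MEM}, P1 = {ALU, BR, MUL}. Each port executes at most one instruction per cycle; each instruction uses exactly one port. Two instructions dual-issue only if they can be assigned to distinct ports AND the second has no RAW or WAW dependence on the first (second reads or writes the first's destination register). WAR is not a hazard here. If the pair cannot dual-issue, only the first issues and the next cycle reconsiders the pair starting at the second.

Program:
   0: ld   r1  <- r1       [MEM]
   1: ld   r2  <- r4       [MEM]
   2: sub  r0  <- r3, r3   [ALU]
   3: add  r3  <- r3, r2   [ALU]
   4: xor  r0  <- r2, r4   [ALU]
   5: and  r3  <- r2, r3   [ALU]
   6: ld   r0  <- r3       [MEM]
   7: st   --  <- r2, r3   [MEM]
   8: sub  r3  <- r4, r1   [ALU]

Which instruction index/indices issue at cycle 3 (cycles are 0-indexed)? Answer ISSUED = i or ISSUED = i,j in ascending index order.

  cy0 -> i0 (ld) no-port MEM/MEM
  cy1 -> i1/i2 (ld sub) 2-wide
  cy2 -> i3/i4 (add xor) 2-wide
  cy3 -> i5 (and) RAW r3
  cy4 -> i6 (ld) no-port MEM/MEM
  cy5 -> i7/i8 (st sub) 2-wide

ISSUED = 5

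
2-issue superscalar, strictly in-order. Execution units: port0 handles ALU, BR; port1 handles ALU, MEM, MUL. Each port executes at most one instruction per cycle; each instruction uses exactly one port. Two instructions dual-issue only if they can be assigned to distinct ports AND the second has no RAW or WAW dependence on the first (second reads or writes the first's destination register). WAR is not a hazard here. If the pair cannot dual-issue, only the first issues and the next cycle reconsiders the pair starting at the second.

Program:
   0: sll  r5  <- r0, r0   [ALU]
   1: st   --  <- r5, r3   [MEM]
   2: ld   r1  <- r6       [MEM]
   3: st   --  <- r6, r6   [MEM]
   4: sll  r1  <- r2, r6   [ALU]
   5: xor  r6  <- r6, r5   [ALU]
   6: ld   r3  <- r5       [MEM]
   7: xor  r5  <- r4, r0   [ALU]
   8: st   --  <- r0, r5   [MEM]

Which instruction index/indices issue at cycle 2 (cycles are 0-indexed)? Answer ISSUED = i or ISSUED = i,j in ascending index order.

ISSUED = 2

#0 head=0: sll.ALU i0 RAW r5
#1 head=1: st.MEM i1 no-port MEM/MEM
#2 head=2: ld.MEM i2 no-port MEM/MEM
#3 head=3: st.MEM+sll.ALU i3/i4 pair
#4 head=5: xor.ALU+ld.MEM i5/i6 pair
#5 head=7: xor.ALU i7 RAW r5
#6 head=8: st.MEM i8 tail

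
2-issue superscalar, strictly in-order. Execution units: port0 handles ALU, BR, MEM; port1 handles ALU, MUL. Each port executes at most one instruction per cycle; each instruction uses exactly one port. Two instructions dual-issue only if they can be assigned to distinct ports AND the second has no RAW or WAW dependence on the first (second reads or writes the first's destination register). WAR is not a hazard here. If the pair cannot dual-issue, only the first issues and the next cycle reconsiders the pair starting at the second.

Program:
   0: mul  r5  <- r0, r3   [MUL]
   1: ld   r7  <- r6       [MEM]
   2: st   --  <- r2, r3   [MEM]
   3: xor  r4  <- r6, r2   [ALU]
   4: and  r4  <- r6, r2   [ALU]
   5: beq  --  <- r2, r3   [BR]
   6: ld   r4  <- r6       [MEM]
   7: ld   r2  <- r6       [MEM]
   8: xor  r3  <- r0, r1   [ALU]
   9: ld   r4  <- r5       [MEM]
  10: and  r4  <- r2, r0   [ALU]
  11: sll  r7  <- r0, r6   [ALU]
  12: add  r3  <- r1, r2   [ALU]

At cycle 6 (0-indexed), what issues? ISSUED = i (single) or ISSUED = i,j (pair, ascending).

ISSUED = 10,11

c0: i0,i1 mul ld  pair
c1: i2,i3 st xor  pair
c2: i4,i5 and beq  pair
c3: i6 ld  no-port MEM/MEM
c4: i7,i8 ld xor  pair
c5: i9 ld  WAW r4
c6: i10,i11 and sll  pair
c7: i12 add  tail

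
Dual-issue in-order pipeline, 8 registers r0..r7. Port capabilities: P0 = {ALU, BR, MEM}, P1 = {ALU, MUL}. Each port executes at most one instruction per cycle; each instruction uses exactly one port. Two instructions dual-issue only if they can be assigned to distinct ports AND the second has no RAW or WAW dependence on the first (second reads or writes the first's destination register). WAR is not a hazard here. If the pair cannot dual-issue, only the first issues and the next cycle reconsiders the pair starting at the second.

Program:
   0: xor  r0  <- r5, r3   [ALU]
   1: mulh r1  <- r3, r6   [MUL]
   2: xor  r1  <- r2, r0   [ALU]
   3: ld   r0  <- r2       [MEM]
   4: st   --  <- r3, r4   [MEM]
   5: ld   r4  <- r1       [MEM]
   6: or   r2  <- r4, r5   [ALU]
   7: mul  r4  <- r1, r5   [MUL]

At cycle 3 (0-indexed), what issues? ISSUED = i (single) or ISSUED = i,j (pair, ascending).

ISSUED = 5

#0 head=0: xor+mulh i0,i1 pair
#1 head=2: xor+ld i2,i3 pair
#2 head=4: st i4 no-port MEM/MEM
#3 head=5: ld i5 RAW r4
#4 head=6: or+mul i6,i7 pair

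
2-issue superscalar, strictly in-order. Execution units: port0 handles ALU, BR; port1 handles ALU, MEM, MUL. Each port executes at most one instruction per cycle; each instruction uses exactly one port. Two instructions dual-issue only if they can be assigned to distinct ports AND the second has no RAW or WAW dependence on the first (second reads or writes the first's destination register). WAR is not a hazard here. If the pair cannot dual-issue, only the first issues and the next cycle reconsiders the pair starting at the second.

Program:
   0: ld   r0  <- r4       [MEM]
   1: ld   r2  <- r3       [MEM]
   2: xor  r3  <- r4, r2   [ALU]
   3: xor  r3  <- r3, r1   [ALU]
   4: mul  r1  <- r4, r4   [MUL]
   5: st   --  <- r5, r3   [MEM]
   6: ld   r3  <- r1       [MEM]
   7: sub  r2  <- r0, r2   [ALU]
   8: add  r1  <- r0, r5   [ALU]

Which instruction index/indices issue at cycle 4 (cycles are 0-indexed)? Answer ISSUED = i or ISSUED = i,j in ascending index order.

#0 head=0: ld i0 no-port MEM/MEM
#1 head=1: ld i1 RAW r2
#2 head=2: xor i2 RAW+WAW r3
#3 head=3: xor mul i3+i4 pair
#4 head=5: st i5 no-port MEM/MEM
#5 head=6: ld sub i6+i7 pair
#6 head=8: add i8 tail

ISSUED = 5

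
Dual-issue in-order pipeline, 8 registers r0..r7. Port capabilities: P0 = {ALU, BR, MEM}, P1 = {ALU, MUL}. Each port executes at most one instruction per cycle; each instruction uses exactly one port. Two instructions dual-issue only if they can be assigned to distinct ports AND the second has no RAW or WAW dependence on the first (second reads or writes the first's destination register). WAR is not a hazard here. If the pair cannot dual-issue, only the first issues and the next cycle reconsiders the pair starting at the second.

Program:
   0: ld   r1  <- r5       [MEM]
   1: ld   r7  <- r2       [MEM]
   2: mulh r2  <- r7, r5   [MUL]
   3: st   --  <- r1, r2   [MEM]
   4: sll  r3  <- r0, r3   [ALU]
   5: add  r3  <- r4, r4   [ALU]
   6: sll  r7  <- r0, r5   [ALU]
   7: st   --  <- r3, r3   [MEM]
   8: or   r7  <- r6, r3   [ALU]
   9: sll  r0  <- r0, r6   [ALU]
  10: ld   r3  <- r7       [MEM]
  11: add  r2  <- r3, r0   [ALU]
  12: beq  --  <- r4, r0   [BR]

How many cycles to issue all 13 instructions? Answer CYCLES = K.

c0: i0 ld.MEM  no-port MEM/MEM
c1: i1 ld.MEM  RAW r7
c2: i2 mulh.MUL  RAW r2
c3: i3&i4 st.MEM sll.ALU  2-wide
c4: i5&i6 add.ALU sll.ALU  2-wide
c5: i7&i8 st.MEM or.ALU  2-wide
c6: i9&i10 sll.ALU ld.MEM  2-wide
c7: i11&i12 add.ALU beq.BR  2-wide

CYCLES = 8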